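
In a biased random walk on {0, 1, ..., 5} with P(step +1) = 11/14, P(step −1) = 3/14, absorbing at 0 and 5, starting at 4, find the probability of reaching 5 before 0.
P(hit 5 before 0) = (1 − (3/11)^4) / (1 − (3/11)^5) = 20020/20101

Let u_k denote P(reach 5 before 0 | start at k). Boundary: u_0 = 0, u_5 = 1. Recurrence: u_k = 11/14·u_{k+1} + 3/14·u_{k-1} for 1 ≤ k ≤ 4. Try u_k = A + B·r^k with r = q/p = (3/14)/(11/14) = 3/11. Substitution satisfies the recurrence; boundary conditions give:
  u_k = (1 − r^k) / (1 − r^N) = (1 − (3/11)^4) / (1 − (3/11)^5) = 20020/20101.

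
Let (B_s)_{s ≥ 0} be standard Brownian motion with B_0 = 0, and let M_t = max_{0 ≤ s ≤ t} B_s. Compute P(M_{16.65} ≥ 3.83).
P(M_{16.65} ≥ 3.83) = 2·P(B_{16.65} ≥ 3.83) = 2(1 − Φ(3.83/√16.65)) ≈ 0.3479

By the reflection principle for Brownian motion, P(M_t ≥ a) = 2 · P(B_t ≥ a) for a ≥ 0. Since B_t ~ N(0, t), P(B_t ≥ 3.83) = 1 − Φ(3.83/√t) = 1 − Φ(3.83/√16.65) = 1 − Φ(0.9386). So
  P(M_{16.65} ≥ 3.83) = 2(1 − Φ(0.9386)) ≈ 0.3479.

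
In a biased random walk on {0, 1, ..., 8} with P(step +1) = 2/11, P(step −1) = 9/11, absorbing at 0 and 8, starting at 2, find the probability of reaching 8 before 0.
P(hit 8 before 0) = (1 − (9/2)^2) / (1 − (9/2)^8) = 64/559045

Let u_k denote P(reach 8 before 0 | start at k). Boundary: u_0 = 0, u_8 = 1. Recurrence: u_k = 2/11·u_{k+1} + 9/11·u_{k-1} for 1 ≤ k ≤ 7. Try u_k = A + B·r^k with r = q/p = (9/11)/(2/11) = 9/2. Substitution satisfies the recurrence; boundary conditions give:
  u_k = (1 − r^k) / (1 − r^N) = (1 − (9/2)^2) / (1 − (9/2)^8) = 64/559045.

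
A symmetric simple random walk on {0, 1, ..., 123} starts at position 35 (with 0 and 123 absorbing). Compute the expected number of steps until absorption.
E[τ | X_0 = 35] = 3080

Let v_k = E[τ | X_0 = k]. Boundary: v_0 = v_123 = 0. Recurrence: v_k = 1 + (v_{k-1} + v_{k+1})/2 for 1 ≤ k ≤ 122. The particular solution to v_k − (v_{k-1} + v_{k+1})/2 = 1 is v_k = −k^2. Adding homogeneous solution A + B k and matching boundaries gives v_k = k (123 − k). Substituting k = 35: v_35 = 35 · 88 = 3080.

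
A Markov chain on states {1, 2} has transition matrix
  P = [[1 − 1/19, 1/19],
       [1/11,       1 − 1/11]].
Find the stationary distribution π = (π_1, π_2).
π_1 = 19/30, π_2 = 11/30

Solve πP = π with π_1 + π_2 = 1. From πP = π: π_1 · (1 − 1/19) + π_2 · 1/11 = π_1 ⇒ π_2 · 1/11 = π_1 · 1/19 ⇒ π_2/π_1 = (1/19)/(1/11) = 11/19. Together with π_1 + π_2 = 1:
  π_1 = (1/11)/(1/19 + 1/11) = (1/11)/(30/209) = 19/30,
  π_2 = (1/19)/(1/19 + 1/11) = (1/19)/(30/209) = 11/30.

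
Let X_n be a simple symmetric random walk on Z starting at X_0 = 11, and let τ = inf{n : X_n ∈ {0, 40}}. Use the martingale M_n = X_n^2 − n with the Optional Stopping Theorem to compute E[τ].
E[τ] = 319

M_n = X_n^2 − n is a martingale (since E[X_{n+1}^2 | F_n] = X_n^2 + 1). By OST (τ has finite mean in a bounded region), E[M_τ] = E[M_0] = X_0^2 − 0 = 11^2 = 121. Also E[M_τ] = E[X_τ^2] − E[τ]. The walk exits at 0 or 40, with P(hit 40 first) = 11/40, so E[X_τ^2] = 40^2 · 11/40 + 0 = 440. Thus E[τ] = E[X_τ^2] − E[M_τ] = 440 − 121 = 319 = 11(40 − 11) = 319.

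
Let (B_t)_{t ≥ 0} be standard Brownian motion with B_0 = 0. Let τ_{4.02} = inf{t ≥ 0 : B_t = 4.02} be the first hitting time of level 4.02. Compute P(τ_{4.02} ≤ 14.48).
P(τ_{4.02} ≤ 14.48) = 2(1 − Φ(4.02/√14.48)) = 2(1 − Φ(1.0564)) ≈ 0.2908

By the reflection principle for standard BM, P(τ_b ≤ t) = 2 · P(B_t ≥ b). Since B_t ~ N(0, t), P(B_t ≥ 4.02) = 1 − Φ(4.02/√t) = 1 − Φ(4.02/√14.48) = 1 − Φ(1.0564) ≈ 0.14539. Doubling: P(τ_{4.02} ≤ 14.48) ≈ 2 · 0.14539 = 0.29078 ≈ 0.2908.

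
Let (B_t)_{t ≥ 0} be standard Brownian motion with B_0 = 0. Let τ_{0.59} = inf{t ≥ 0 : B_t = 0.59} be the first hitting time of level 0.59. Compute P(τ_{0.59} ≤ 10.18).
P(τ_{0.59} ≤ 10.18) = 2(1 − Φ(0.59/√10.18)) = 2(1 − Φ(0.1849)) ≈ 0.8533

By the reflection principle for standard BM, P(τ_b ≤ t) = 2 · P(B_t ≥ b). Since B_t ~ N(0, t), P(B_t ≥ 0.59) = 1 − Φ(0.59/√t) = 1 − Φ(0.59/√10.18) = 1 − Φ(0.1849) ≈ 0.42665. Doubling: P(τ_{0.59} ≤ 10.18) ≈ 2 · 0.42665 = 0.85330 ≈ 0.8533.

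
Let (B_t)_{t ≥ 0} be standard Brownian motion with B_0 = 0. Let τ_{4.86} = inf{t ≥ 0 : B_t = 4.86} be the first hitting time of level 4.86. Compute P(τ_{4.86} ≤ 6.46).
P(τ_{4.86} ≤ 6.46) = 2(1 − Φ(4.86/√6.46)) = 2(1 − Φ(1.9121)) ≈ 0.0559

By the reflection principle for standard BM, P(τ_b ≤ t) = 2 · P(B_t ≥ b). Since B_t ~ N(0, t), P(B_t ≥ 4.86) = 1 − Φ(4.86/√t) = 1 − Φ(4.86/√6.46) = 1 − Φ(1.9121) ≈ 0.02793. Doubling: P(τ_{4.86} ≤ 6.46) ≈ 2 · 0.02793 = 0.05586 ≈ 0.0559.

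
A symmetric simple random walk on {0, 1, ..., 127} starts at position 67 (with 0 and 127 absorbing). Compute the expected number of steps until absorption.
E[τ | X_0 = 67] = 4020

Let v_k = E[τ | X_0 = k]. Boundary: v_0 = v_127 = 0. Recurrence: v_k = 1 + (v_{k-1} + v_{k+1})/2 for 1 ≤ k ≤ 126. The particular solution to v_k − (v_{k-1} + v_{k+1})/2 = 1 is v_k = −k^2. Adding homogeneous solution A + B k and matching boundaries gives v_k = k (127 − k). Substituting k = 67: v_67 = 67 · 60 = 4020.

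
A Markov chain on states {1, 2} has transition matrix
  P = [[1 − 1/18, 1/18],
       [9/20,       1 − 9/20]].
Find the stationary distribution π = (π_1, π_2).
π_1 = 81/91, π_2 = 10/91

Solve πP = π with π_1 + π_2 = 1. From πP = π: π_1 · (1 − 1/18) + π_2 · 9/20 = π_1 ⇒ π_2 · 9/20 = π_1 · 1/18 ⇒ π_2/π_1 = (1/18)/(9/20) = 10/81. Together with π_1 + π_2 = 1:
  π_1 = (9/20)/(1/18 + 9/20) = (9/20)/(91/180) = 81/91,
  π_2 = (1/18)/(1/18 + 9/20) = (1/18)/(91/180) = 10/91.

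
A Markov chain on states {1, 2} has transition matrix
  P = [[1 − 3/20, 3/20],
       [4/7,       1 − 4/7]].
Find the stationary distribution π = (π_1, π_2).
π_1 = 80/101, π_2 = 21/101

Solve πP = π with π_1 + π_2 = 1. From πP = π: π_1 · (1 − 3/20) + π_2 · 4/7 = π_1 ⇒ π_2 · 4/7 = π_1 · 3/20 ⇒ π_2/π_1 = (3/20)/(4/7) = 21/80. Together with π_1 + π_2 = 1:
  π_1 = (4/7)/(3/20 + 4/7) = (4/7)/(101/140) = 80/101,
  π_2 = (3/20)/(3/20 + 4/7) = (3/20)/(101/140) = 21/101.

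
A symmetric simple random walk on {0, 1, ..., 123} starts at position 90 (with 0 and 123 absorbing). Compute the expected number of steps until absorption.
E[τ | X_0 = 90] = 2970

Let v_k = E[τ | X_0 = k]. Boundary: v_0 = v_123 = 0. Recurrence: v_k = 1 + (v_{k-1} + v_{k+1})/2 for 1 ≤ k ≤ 122. The particular solution to v_k − (v_{k-1} + v_{k+1})/2 = 1 is v_k = −k^2. Adding homogeneous solution A + B k and matching boundaries gives v_k = k (123 − k). Substituting k = 90: v_90 = 90 · 33 = 2970.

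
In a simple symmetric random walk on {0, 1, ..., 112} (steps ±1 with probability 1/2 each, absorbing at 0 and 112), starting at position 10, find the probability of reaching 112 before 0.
P(hit 112 before 0) = 10/112 = 5/56

Let u_k = P(hit 112 before 0 | start at k). Then u_0 = 0, u_112 = 1, and u_k = u_{k-1}/2 + u_{k+1}/2 for 1 ≤ k ≤ 111. This harmonic recurrence is solved by u_k = k/112, giving u_10 = 10/112 = 5/56.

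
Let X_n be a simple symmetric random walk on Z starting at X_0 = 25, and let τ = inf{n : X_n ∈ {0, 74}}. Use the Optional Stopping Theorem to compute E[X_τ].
E[X_τ] = 25

X_n is a martingale and τ is a bounded-mean stopping time (indeed τ is finite a.s. with bounded expectation since the walk is in a bounded region). By the OST, E[X_τ] = E[X_0] = 25. Equivalently: E[X_τ] = 74 · P(hit 74 first) + 0 · P(hit 0 first) = 74 · (25/74) = 25.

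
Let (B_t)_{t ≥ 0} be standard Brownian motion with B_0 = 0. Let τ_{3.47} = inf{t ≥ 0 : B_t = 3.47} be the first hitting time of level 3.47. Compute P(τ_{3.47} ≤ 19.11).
P(τ_{3.47} ≤ 19.11) = 2(1 − Φ(3.47/√19.11)) = 2(1 − Φ(0.7938)) ≈ 0.4273

By the reflection principle for standard BM, P(τ_b ≤ t) = 2 · P(B_t ≥ b). Since B_t ~ N(0, t), P(B_t ≥ 3.47) = 1 − Φ(3.47/√t) = 1 − Φ(3.47/√19.11) = 1 − Φ(0.7938) ≈ 0.21366. Doubling: P(τ_{3.47} ≤ 19.11) ≈ 2 · 0.21366 = 0.42732 ≈ 0.4273.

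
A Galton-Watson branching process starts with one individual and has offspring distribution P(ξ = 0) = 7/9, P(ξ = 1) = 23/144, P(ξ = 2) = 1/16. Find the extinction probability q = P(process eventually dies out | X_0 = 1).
q = 1

Mean offspring μ = 0·7/9 + 1·23/144 + 2·1/16 = 41/144 ≤ 1. For μ ≤ 1 with offspring not concentrated at 1, the Galton-Watson process goes extinct almost surely, so q = 1.
(Algebraic check: The pgf is f(s) = 7/9 + 23/144·s + 1/16·s². The extinction probability q is the smallest fixed point of f in [0, 1]. Setting s = f(s):
  1/16·s² + (23/144 − 1)·s + 7/9 = 0
  1/16·s² − (7/9 + 1/16)·s + 7/9 = 0
which factors as (s − 1)·(1/16·s − 7/9) = 0, giving roots s = 1 and s = (7/9)/(1/16) = 112/9. Since 112/9 ≥ 1, the smallest root in [0, 1] is s = 1.)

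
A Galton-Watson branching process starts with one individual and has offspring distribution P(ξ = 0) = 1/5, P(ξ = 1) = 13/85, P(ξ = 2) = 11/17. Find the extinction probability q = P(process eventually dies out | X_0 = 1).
q = 17/55

The pgf is f(s) = 1/5 + 13/85·s + 11/17·s². The extinction probability q is the smallest fixed point of f in [0, 1]. Setting s = f(s):
  11/17·s² + (13/85 − 1)·s + 1/5 = 0
  11/17·s² − (1/5 + 11/17)·s + 1/5 = 0
which factors as (s − 1)·(11/17·s − 1/5) = 0, giving roots s = 1 and s = (1/5)/(11/17) = 17/55.
Mean offspring μ = 13/85 + 2·11/17 = 123/85 > 1 (supercritical), so q < 1. The extinction probability is the smaller root: q = (1/5)/(11/17) = 17/55.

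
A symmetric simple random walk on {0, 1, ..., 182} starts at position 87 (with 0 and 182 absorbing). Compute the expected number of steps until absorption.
E[τ | X_0 = 87] = 8265

Let v_k = E[τ | X_0 = k]. Boundary: v_0 = v_182 = 0. Recurrence: v_k = 1 + (v_{k-1} + v_{k+1})/2 for 1 ≤ k ≤ 181. The particular solution to v_k − (v_{k-1} + v_{k+1})/2 = 1 is v_k = −k^2. Adding homogeneous solution A + B k and matching boundaries gives v_k = k (182 − k). Substituting k = 87: v_87 = 87 · 95 = 8265.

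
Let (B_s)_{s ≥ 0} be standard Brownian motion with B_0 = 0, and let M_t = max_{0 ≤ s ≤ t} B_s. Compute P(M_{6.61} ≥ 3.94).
P(M_{6.61} ≥ 3.94) = 2·P(B_{6.61} ≥ 3.94) = 2(1 − Φ(3.94/√6.61)) ≈ 0.1254

By the reflection principle for Brownian motion, P(M_t ≥ a) = 2 · P(B_t ≥ a) for a ≥ 0. Since B_t ~ N(0, t), P(B_t ≥ 3.94) = 1 − Φ(3.94/√t) = 1 − Φ(3.94/√6.61) = 1 − Φ(1.5325). So
  P(M_{6.61} ≥ 3.94) = 2(1 − Φ(1.5325)) ≈ 0.1254.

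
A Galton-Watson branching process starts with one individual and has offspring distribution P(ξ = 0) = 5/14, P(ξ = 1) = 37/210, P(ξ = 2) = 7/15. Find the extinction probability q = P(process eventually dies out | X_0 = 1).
q = 75/98

The pgf is f(s) = 5/14 + 37/210·s + 7/15·s². The extinction probability q is the smallest fixed point of f in [0, 1]. Setting s = f(s):
  7/15·s² + (37/210 − 1)·s + 5/14 = 0
  7/15·s² − (5/14 + 7/15)·s + 5/14 = 0
which factors as (s − 1)·(7/15·s − 5/14) = 0, giving roots s = 1 and s = (5/14)/(7/15) = 75/98.
Mean offspring μ = 37/210 + 2·7/15 = 233/210 > 1 (supercritical), so q < 1. The extinction probability is the smaller root: q = (5/14)/(7/15) = 75/98.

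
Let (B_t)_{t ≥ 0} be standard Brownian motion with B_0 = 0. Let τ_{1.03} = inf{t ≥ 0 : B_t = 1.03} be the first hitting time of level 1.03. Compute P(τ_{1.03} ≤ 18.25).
P(τ_{1.03} ≤ 18.25) = 2(1 − Φ(1.03/√18.25)) = 2(1 − Φ(0.2411)) ≈ 0.8095

By the reflection principle for standard BM, P(τ_b ≤ t) = 2 · P(B_t ≥ b). Since B_t ~ N(0, t), P(B_t ≥ 1.03) = 1 − Φ(1.03/√t) = 1 − Φ(1.03/√18.25) = 1 − Φ(0.2411) ≈ 0.40474. Doubling: P(τ_{1.03} ≤ 18.25) ≈ 2 · 0.40474 = 0.80948 ≈ 0.8095.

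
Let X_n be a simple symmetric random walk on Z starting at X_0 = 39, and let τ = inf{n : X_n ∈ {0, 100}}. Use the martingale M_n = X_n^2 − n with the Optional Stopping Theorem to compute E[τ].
E[τ] = 2379

M_n = X_n^2 − n is a martingale (since E[X_{n+1}^2 | F_n] = X_n^2 + 1). By OST (τ has finite mean in a bounded region), E[M_τ] = E[M_0] = X_0^2 − 0 = 39^2 = 1521. Also E[M_τ] = E[X_τ^2] − E[τ]. The walk exits at 0 or 100, with P(hit 100 first) = 39/100, so E[X_τ^2] = 100^2 · 39/100 + 0 = 3900. Thus E[τ] = E[X_τ^2] − E[M_τ] = 3900 − 1521 = 2379 = 39(100 − 39) = 2379.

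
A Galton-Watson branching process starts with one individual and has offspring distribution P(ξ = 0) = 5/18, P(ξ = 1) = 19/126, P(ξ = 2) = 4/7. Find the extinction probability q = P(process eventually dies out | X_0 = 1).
q = 35/72

The pgf is f(s) = 5/18 + 19/126·s + 4/7·s². The extinction probability q is the smallest fixed point of f in [0, 1]. Setting s = f(s):
  4/7·s² + (19/126 − 1)·s + 5/18 = 0
  4/7·s² − (5/18 + 4/7)·s + 5/18 = 0
which factors as (s − 1)·(4/7·s − 5/18) = 0, giving roots s = 1 and s = (5/18)/(4/7) = 35/72.
Mean offspring μ = 19/126 + 2·4/7 = 163/126 > 1 (supercritical), so q < 1. The extinction probability is the smaller root: q = (5/18)/(4/7) = 35/72.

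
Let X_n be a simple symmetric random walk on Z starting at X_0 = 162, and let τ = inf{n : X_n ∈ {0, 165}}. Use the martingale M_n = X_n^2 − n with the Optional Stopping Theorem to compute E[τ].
E[τ] = 486

M_n = X_n^2 − n is a martingale (since E[X_{n+1}^2 | F_n] = X_n^2 + 1). By OST (τ has finite mean in a bounded region), E[M_τ] = E[M_0] = X_0^2 − 0 = 162^2 = 26244. Also E[M_τ] = E[X_τ^2] − E[τ]. The walk exits at 0 or 165, with P(hit 165 first) = 162/165, so E[X_τ^2] = 165^2 · 162/165 + 0 = 26730. Thus E[τ] = E[X_τ^2] − E[M_τ] = 26730 − 26244 = 486 = 162(165 − 162) = 486.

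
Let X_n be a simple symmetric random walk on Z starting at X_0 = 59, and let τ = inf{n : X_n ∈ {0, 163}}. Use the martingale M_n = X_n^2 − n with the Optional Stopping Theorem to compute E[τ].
E[τ] = 6136

M_n = X_n^2 − n is a martingale (since E[X_{n+1}^2 | F_n] = X_n^2 + 1). By OST (τ has finite mean in a bounded region), E[M_τ] = E[M_0] = X_0^2 − 0 = 59^2 = 3481. Also E[M_τ] = E[X_τ^2] − E[τ]. The walk exits at 0 or 163, with P(hit 163 first) = 59/163, so E[X_τ^2] = 163^2 · 59/163 + 0 = 9617. Thus E[τ] = E[X_τ^2] − E[M_τ] = 9617 − 3481 = 6136 = 59(163 − 59) = 6136.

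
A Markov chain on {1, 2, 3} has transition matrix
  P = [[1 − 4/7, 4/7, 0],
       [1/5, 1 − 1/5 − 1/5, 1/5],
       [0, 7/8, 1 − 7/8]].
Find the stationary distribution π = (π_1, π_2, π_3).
π = (49/221, 140/221, 32/221)

This is a birth-death chain on three states, which satisfies detailed balance: π_1 · P_{12} = π_2 · P_{21} and π_2 · P_{23} = π_3 · P_{32}.
From π_1 · 4/7 = π_2 · 1/5: π_2/π_1 = (4/7)/(1/5) = 20/7.
From π_2 · 1/5 = π_3 · 7/8: π_3/π_2 = (1/5)/(7/8) = 8/35.
Take π_1 proportional to 1; then unnormalized π = (1, 20/7, 32/49). Normalize by dividing by the sum 221/49:
  π = (49/221, 140/221, 32/221).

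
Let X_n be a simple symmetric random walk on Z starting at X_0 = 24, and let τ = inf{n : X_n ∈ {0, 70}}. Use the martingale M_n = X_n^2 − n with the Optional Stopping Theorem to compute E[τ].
E[τ] = 1104

M_n = X_n^2 − n is a martingale (since E[X_{n+1}^2 | F_n] = X_n^2 + 1). By OST (τ has finite mean in a bounded region), E[M_τ] = E[M_0] = X_0^2 − 0 = 24^2 = 576. Also E[M_τ] = E[X_τ^2] − E[τ]. The walk exits at 0 or 70, with P(hit 70 first) = 24/70, so E[X_τ^2] = 70^2 · 24/70 + 0 = 1680. Thus E[τ] = E[X_τ^2] − E[M_τ] = 1680 − 576 = 1104 = 24(70 − 24) = 1104.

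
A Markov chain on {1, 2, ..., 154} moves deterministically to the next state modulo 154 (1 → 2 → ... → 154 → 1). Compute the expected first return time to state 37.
E[T_37 | X_0 = 37] = 154

The chain cycles deterministically, so starting at state 37 it returns in exactly 154 steps. Equivalently, the stationary distribution is uniform π_j = 1/154 for every state j, so by Kac's formula E[T_37] = 1/π_37 = 154.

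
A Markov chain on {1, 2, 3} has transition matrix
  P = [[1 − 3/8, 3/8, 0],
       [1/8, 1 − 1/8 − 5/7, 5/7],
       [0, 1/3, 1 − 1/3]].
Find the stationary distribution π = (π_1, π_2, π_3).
π = (7/73, 21/73, 45/73)

This is a birth-death chain on three states, which satisfies detailed balance: π_1 · P_{12} = π_2 · P_{21} and π_2 · P_{23} = π_3 · P_{32}.
From π_1 · 3/8 = π_2 · 1/8: π_2/π_1 = (3/8)/(1/8) = 3.
From π_2 · 5/7 = π_3 · 1/3: π_3/π_2 = (5/7)/(1/3) = 15/7.
Take π_1 proportional to 1; then unnormalized π = (1, 3, 45/7). Normalize by dividing by the sum 73/7:
  π = (7/73, 21/73, 45/73).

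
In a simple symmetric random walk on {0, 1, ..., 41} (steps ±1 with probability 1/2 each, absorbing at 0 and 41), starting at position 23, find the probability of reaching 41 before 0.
P(hit 41 before 0) = 23/41

Let u_k = P(hit 41 before 0 | start at k). Then u_0 = 0, u_41 = 1, and u_k = u_{k-1}/2 + u_{k+1}/2 for 1 ≤ k ≤ 40. This harmonic recurrence is solved by u_k = k/41, giving u_23 = 23/41.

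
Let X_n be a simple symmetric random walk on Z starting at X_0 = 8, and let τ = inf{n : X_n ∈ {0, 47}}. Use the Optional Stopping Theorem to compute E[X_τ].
E[X_τ] = 8

X_n is a martingale and τ is a bounded-mean stopping time (indeed τ is finite a.s. with bounded expectation since the walk is in a bounded region). By the OST, E[X_τ] = E[X_0] = 8. Equivalently: E[X_τ] = 47 · P(hit 47 first) + 0 · P(hit 0 first) = 47 · (8/47) = 8.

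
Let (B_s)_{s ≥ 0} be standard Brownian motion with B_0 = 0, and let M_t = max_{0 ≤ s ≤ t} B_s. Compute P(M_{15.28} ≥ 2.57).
P(M_{15.28} ≥ 2.57) = 2·P(B_{15.28} ≥ 2.57) = 2(1 − Φ(2.57/√15.28)) ≈ 0.5109

By the reflection principle for Brownian motion, P(M_t ≥ a) = 2 · P(B_t ≥ a) for a ≥ 0. Since B_t ~ N(0, t), P(B_t ≥ 2.57) = 1 − Φ(2.57/√t) = 1 − Φ(2.57/√15.28) = 1 − Φ(0.6575). So
  P(M_{15.28} ≥ 2.57) = 2(1 − Φ(0.6575)) ≈ 0.5109.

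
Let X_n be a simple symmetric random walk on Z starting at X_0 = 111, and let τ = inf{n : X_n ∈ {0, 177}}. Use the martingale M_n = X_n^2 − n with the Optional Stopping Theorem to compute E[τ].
E[τ] = 7326

M_n = X_n^2 − n is a martingale (since E[X_{n+1}^2 | F_n] = X_n^2 + 1). By OST (τ has finite mean in a bounded region), E[M_τ] = E[M_0] = X_0^2 − 0 = 111^2 = 12321. Also E[M_τ] = E[X_τ^2] − E[τ]. The walk exits at 0 or 177, with P(hit 177 first) = 111/177, so E[X_τ^2] = 177^2 · 111/177 + 0 = 19647. Thus E[τ] = E[X_τ^2] − E[M_τ] = 19647 − 12321 = 7326 = 111(177 − 111) = 7326.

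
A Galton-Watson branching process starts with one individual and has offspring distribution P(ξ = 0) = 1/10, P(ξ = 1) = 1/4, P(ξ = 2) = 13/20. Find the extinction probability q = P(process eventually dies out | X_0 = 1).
q = 2/13

The pgf is f(s) = 1/10 + 1/4·s + 13/20·s². The extinction probability q is the smallest fixed point of f in [0, 1]. Setting s = f(s):
  13/20·s² + (1/4 − 1)·s + 1/10 = 0
  13/20·s² − (1/10 + 13/20)·s + 1/10 = 0
which factors as (s − 1)·(13/20·s − 1/10) = 0, giving roots s = 1 and s = (1/10)/(13/20) = 2/13.
Mean offspring μ = 1/4 + 2·13/20 = 31/20 > 1 (supercritical), so q < 1. The extinction probability is the smaller root: q = (1/10)/(13/20) = 2/13.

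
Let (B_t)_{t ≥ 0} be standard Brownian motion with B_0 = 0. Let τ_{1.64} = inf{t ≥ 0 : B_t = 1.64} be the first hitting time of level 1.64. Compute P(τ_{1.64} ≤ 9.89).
P(τ_{1.64} ≤ 9.89) = 2(1 − Φ(1.64/√9.89)) = 2(1 − Φ(0.5215)) ≈ 0.6020

By the reflection principle for standard BM, P(τ_b ≤ t) = 2 · P(B_t ≥ b). Since B_t ~ N(0, t), P(B_t ≥ 1.64) = 1 − Φ(1.64/√t) = 1 − Φ(1.64/√9.89) = 1 − Φ(0.5215) ≈ 0.30101. Doubling: P(τ_{1.64} ≤ 9.89) ≈ 2 · 0.30101 = 0.60202 ≈ 0.6020.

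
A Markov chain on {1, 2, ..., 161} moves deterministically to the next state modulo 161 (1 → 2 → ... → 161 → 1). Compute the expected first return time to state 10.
E[T_10 | X_0 = 10] = 161

The chain cycles deterministically, so starting at state 10 it returns in exactly 161 steps. Equivalently, the stationary distribution is uniform π_j = 1/161 for every state j, so by Kac's formula E[T_10] = 1/π_10 = 161.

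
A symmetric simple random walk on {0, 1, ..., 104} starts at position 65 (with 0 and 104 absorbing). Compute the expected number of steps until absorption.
E[τ | X_0 = 65] = 2535

Let v_k = E[τ | X_0 = k]. Boundary: v_0 = v_104 = 0. Recurrence: v_k = 1 + (v_{k-1} + v_{k+1})/2 for 1 ≤ k ≤ 103. The particular solution to v_k − (v_{k-1} + v_{k+1})/2 = 1 is v_k = −k^2. Adding homogeneous solution A + B k and matching boundaries gives v_k = k (104 − k). Substituting k = 65: v_65 = 65 · 39 = 2535.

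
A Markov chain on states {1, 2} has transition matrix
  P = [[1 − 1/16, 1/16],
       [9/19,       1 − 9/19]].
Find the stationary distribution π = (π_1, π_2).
π_1 = 144/163, π_2 = 19/163

Solve πP = π with π_1 + π_2 = 1. From πP = π: π_1 · (1 − 1/16) + π_2 · 9/19 = π_1 ⇒ π_2 · 9/19 = π_1 · 1/16 ⇒ π_2/π_1 = (1/16)/(9/19) = 19/144. Together with π_1 + π_2 = 1:
  π_1 = (9/19)/(1/16 + 9/19) = (9/19)/(163/304) = 144/163,
  π_2 = (1/16)/(1/16 + 9/19) = (1/16)/(163/304) = 19/163.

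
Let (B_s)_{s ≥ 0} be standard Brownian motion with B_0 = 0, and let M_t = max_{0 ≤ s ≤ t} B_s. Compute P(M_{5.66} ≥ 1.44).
P(M_{5.66} ≥ 1.44) = 2·P(B_{5.66} ≥ 1.44) = 2(1 − Φ(1.44/√5.66)) ≈ 0.5450

By the reflection principle for Brownian motion, P(M_t ≥ a) = 2 · P(B_t ≥ a) for a ≥ 0. Since B_t ~ N(0, t), P(B_t ≥ 1.44) = 1 − Φ(1.44/√t) = 1 − Φ(1.44/√5.66) = 1 − Φ(0.6053). So
  P(M_{5.66} ≥ 1.44) = 2(1 − Φ(0.6053)) ≈ 0.5450.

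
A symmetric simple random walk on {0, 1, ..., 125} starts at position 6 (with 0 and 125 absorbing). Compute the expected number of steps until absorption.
E[τ | X_0 = 6] = 714

Let v_k = E[τ | X_0 = k]. Boundary: v_0 = v_125 = 0. Recurrence: v_k = 1 + (v_{k-1} + v_{k+1})/2 for 1 ≤ k ≤ 124. The particular solution to v_k − (v_{k-1} + v_{k+1})/2 = 1 is v_k = −k^2. Adding homogeneous solution A + B k and matching boundaries gives v_k = k (125 − k). Substituting k = 6: v_6 = 6 · 119 = 714.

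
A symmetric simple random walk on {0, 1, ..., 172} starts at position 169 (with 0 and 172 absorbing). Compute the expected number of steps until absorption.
E[τ | X_0 = 169] = 507

Let v_k = E[τ | X_0 = k]. Boundary: v_0 = v_172 = 0. Recurrence: v_k = 1 + (v_{k-1} + v_{k+1})/2 for 1 ≤ k ≤ 171. The particular solution to v_k − (v_{k-1} + v_{k+1})/2 = 1 is v_k = −k^2. Adding homogeneous solution A + B k and matching boundaries gives v_k = k (172 − k). Substituting k = 169: v_169 = 169 · 3 = 507.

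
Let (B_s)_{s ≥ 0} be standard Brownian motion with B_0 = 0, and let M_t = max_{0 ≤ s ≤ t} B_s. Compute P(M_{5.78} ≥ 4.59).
P(M_{5.78} ≥ 4.59) = 2·P(B_{5.78} ≥ 4.59) = 2(1 − Φ(4.59/√5.78)) ≈ 0.0562

By the reflection principle for Brownian motion, P(M_t ≥ a) = 2 · P(B_t ≥ a) for a ≥ 0. Since B_t ~ N(0, t), P(B_t ≥ 4.59) = 1 − Φ(4.59/√t) = 1 − Φ(4.59/√5.78) = 1 − Φ(1.9092). So
  P(M_{5.78} ≥ 4.59) = 2(1 − Φ(1.9092)) ≈ 0.0562.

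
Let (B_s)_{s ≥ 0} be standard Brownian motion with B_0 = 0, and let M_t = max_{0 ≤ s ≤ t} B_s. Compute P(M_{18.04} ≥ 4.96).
P(M_{18.04} ≥ 4.96) = 2·P(B_{18.04} ≥ 4.96) = 2(1 − Φ(4.96/√18.04)) ≈ 0.2429

By the reflection principle for Brownian motion, P(M_t ≥ a) = 2 · P(B_t ≥ a) for a ≥ 0. Since B_t ~ N(0, t), P(B_t ≥ 4.96) = 1 − Φ(4.96/√t) = 1 − Φ(4.96/√18.04) = 1 − Φ(1.1678). So
  P(M_{18.04} ≥ 4.96) = 2(1 − Φ(1.1678)) ≈ 0.2429.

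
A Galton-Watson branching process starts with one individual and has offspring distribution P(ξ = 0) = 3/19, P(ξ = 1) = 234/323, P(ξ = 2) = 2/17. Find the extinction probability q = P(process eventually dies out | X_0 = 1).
q = 1

Mean offspring μ = 0·3/19 + 1·234/323 + 2·2/17 = 310/323 ≤ 1. For μ ≤ 1 with offspring not concentrated at 1, the Galton-Watson process goes extinct almost surely, so q = 1.
(Algebraic check: The pgf is f(s) = 3/19 + 234/323·s + 2/17·s². The extinction probability q is the smallest fixed point of f in [0, 1]. Setting s = f(s):
  2/17·s² + (234/323 − 1)·s + 3/19 = 0
  2/17·s² − (3/19 + 2/17)·s + 3/19 = 0
which factors as (s − 1)·(2/17·s − 3/19) = 0, giving roots s = 1 and s = (3/19)/(2/17) = 51/38. Since 51/38 ≥ 1, the smallest root in [0, 1] is s = 1.)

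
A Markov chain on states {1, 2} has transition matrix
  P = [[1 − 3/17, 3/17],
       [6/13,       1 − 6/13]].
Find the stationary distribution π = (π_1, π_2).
π_1 = 34/47, π_2 = 13/47

Solve πP = π with π_1 + π_2 = 1. From πP = π: π_1 · (1 − 3/17) + π_2 · 6/13 = π_1 ⇒ π_2 · 6/13 = π_1 · 3/17 ⇒ π_2/π_1 = (3/17)/(6/13) = 13/34. Together with π_1 + π_2 = 1:
  π_1 = (6/13)/(3/17 + 6/13) = (6/13)/(141/221) = 34/47,
  π_2 = (3/17)/(3/17 + 6/13) = (3/17)/(141/221) = 13/47.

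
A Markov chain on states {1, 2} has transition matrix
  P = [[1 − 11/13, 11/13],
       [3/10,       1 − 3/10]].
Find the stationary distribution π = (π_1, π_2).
π_1 = 39/149, π_2 = 110/149

Solve πP = π with π_1 + π_2 = 1. From πP = π: π_1 · (1 − 11/13) + π_2 · 3/10 = π_1 ⇒ π_2 · 3/10 = π_1 · 11/13 ⇒ π_2/π_1 = (11/13)/(3/10) = 110/39. Together with π_1 + π_2 = 1:
  π_1 = (3/10)/(11/13 + 3/10) = (3/10)/(149/130) = 39/149,
  π_2 = (11/13)/(11/13 + 3/10) = (11/13)/(149/130) = 110/149.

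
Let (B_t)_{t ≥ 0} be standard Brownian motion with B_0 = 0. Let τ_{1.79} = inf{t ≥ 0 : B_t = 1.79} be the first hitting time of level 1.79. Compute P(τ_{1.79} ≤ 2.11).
P(τ_{1.79} ≤ 2.11) = 2(1 − Φ(1.79/√2.11)) = 2(1 − Φ(1.2323)) ≈ 0.2178

By the reflection principle for standard BM, P(τ_b ≤ t) = 2 · P(B_t ≥ b). Since B_t ~ N(0, t), P(B_t ≥ 1.79) = 1 − Φ(1.79/√t) = 1 − Φ(1.79/√2.11) = 1 − Φ(1.2323) ≈ 0.10892. Doubling: P(τ_{1.79} ≤ 2.11) ≈ 2 · 0.10892 = 0.21784 ≈ 0.2178.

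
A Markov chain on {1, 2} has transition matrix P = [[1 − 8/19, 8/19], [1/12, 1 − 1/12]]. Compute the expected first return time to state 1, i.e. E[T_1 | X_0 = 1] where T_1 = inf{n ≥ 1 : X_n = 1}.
E[T_1 | X_0 = 1] = 1/π_1 = 115/19

For an irreducible recurrent Markov chain with stationary distribution π, E[T_i | X_0 = i] = 1/π_i (Kac's formula). Here π_1 = (1/12)/(8/19 + 1/12) = (1/12)/(115/228) = 19/115, so E[T_1 | X_0 = 1] = 1/π_1 = (8/19 + 1/12)/(1/12) = (115/228)/(1/12) = 115/19.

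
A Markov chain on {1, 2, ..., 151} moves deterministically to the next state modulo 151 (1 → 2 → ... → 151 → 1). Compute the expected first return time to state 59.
E[T_59 | X_0 = 59] = 151

The chain cycles deterministically, so starting at state 59 it returns in exactly 151 steps. Equivalently, the stationary distribution is uniform π_j = 1/151 for every state j, so by Kac's formula E[T_59] = 1/π_59 = 151.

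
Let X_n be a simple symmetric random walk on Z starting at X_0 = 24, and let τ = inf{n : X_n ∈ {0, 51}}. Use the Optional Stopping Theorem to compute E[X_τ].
E[X_τ] = 24

X_n is a martingale and τ is a bounded-mean stopping time (indeed τ is finite a.s. with bounded expectation since the walk is in a bounded region). By the OST, E[X_τ] = E[X_0] = 24. Equivalently: E[X_τ] = 51 · P(hit 51 first) + 0 · P(hit 0 first) = 51 · (24/51) = 24.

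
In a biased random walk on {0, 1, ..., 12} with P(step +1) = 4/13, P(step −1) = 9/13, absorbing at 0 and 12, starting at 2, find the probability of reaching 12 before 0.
P(hit 12 before 0) = (1 − (9/4)^2) / (1 − (9/4)^12) = 1048576/4344811681

Let u_k denote P(reach 12 before 0 | start at k). Boundary: u_0 = 0, u_12 = 1. Recurrence: u_k = 4/13·u_{k+1} + 9/13·u_{k-1} for 1 ≤ k ≤ 11. Try u_k = A + B·r^k with r = q/p = (9/13)/(4/13) = 9/4. Substitution satisfies the recurrence; boundary conditions give:
  u_k = (1 − r^k) / (1 − r^N) = (1 − (9/4)^2) / (1 − (9/4)^12) = 1048576/4344811681.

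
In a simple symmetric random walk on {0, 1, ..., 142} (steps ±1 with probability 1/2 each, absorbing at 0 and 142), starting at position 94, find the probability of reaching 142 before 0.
P(hit 142 before 0) = 94/142 = 47/71

Let u_k = P(hit 142 before 0 | start at k). Then u_0 = 0, u_142 = 1, and u_k = u_{k-1}/2 + u_{k+1}/2 for 1 ≤ k ≤ 141. This harmonic recurrence is solved by u_k = k/142, giving u_94 = 94/142 = 47/71.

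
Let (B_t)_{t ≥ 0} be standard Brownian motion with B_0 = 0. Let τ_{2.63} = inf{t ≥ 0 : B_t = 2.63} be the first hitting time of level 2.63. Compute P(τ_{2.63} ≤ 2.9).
P(τ_{2.63} ≤ 2.9) = 2(1 − Φ(2.63/√2.9)) = 2(1 − Φ(1.5444)) ≈ 0.1225

By the reflection principle for standard BM, P(τ_b ≤ t) = 2 · P(B_t ≥ b). Since B_t ~ N(0, t), P(B_t ≥ 2.63) = 1 − Φ(2.63/√t) = 1 − Φ(2.63/√2.9) = 1 − Φ(1.5444) ≈ 0.06125. Doubling: P(τ_{2.63} ≤ 2.9) ≈ 2 · 0.06125 = 0.12250 ≈ 0.1225.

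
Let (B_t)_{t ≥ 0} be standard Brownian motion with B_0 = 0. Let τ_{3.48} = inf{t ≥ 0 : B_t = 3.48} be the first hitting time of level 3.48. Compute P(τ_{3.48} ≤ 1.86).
P(τ_{3.48} ≤ 1.86) = 2(1 − Φ(3.48/√1.86)) = 2(1 − Φ(2.5517)) ≈ 0.0107

By the reflection principle for standard BM, P(τ_b ≤ t) = 2 · P(B_t ≥ b). Since B_t ~ N(0, t), P(B_t ≥ 3.48) = 1 − Φ(3.48/√t) = 1 − Φ(3.48/√1.86) = 1 − Φ(2.5517) ≈ 0.00536. Doubling: P(τ_{3.48} ≤ 1.86) ≈ 2 · 0.00536 = 0.01072 ≈ 0.0107.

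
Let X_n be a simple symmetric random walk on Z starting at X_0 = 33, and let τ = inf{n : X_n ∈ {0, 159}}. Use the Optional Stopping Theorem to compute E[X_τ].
E[X_τ] = 33

X_n is a martingale and τ is a bounded-mean stopping time (indeed τ is finite a.s. with bounded expectation since the walk is in a bounded region). By the OST, E[X_τ] = E[X_0] = 33. Equivalently: E[X_τ] = 159 · P(hit 159 first) + 0 · P(hit 0 first) = 159 · (33/159) = 33.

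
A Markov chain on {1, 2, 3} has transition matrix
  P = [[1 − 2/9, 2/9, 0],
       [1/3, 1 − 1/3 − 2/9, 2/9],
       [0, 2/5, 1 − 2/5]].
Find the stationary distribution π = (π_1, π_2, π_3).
π = (27/55, 18/55, 2/11)

This is a birth-death chain on three states, which satisfies detailed balance: π_1 · P_{12} = π_2 · P_{21} and π_2 · P_{23} = π_3 · P_{32}.
From π_1 · 2/9 = π_2 · 1/3: π_2/π_1 = (2/9)/(1/3) = 2/3.
From π_2 · 2/9 = π_3 · 2/5: π_3/π_2 = (2/9)/(2/5) = 5/9.
Take π_1 proportional to 1; then unnormalized π = (1, 2/3, 10/27). Normalize by dividing by the sum 55/27:
  π = (27/55, 18/55, 2/11).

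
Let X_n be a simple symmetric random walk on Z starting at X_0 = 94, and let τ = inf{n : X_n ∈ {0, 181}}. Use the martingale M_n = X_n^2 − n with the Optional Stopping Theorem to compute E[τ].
E[τ] = 8178

M_n = X_n^2 − n is a martingale (since E[X_{n+1}^2 | F_n] = X_n^2 + 1). By OST (τ has finite mean in a bounded region), E[M_τ] = E[M_0] = X_0^2 − 0 = 94^2 = 8836. Also E[M_τ] = E[X_τ^2] − E[τ]. The walk exits at 0 or 181, with P(hit 181 first) = 94/181, so E[X_τ^2] = 181^2 · 94/181 + 0 = 17014. Thus E[τ] = E[X_τ^2] − E[M_τ] = 17014 − 8836 = 8178 = 94(181 − 94) = 8178.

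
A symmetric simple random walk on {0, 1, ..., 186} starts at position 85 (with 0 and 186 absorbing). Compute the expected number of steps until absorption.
E[τ | X_0 = 85] = 8585

Let v_k = E[τ | X_0 = k]. Boundary: v_0 = v_186 = 0. Recurrence: v_k = 1 + (v_{k-1} + v_{k+1})/2 for 1 ≤ k ≤ 185. The particular solution to v_k − (v_{k-1} + v_{k+1})/2 = 1 is v_k = −k^2. Adding homogeneous solution A + B k and matching boundaries gives v_k = k (186 − k). Substituting k = 85: v_85 = 85 · 101 = 8585.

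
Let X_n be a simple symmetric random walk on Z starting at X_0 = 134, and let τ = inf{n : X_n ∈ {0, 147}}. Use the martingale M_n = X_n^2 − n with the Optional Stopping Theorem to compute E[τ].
E[τ] = 1742

M_n = X_n^2 − n is a martingale (since E[X_{n+1}^2 | F_n] = X_n^2 + 1). By OST (τ has finite mean in a bounded region), E[M_τ] = E[M_0] = X_0^2 − 0 = 134^2 = 17956. Also E[M_τ] = E[X_τ^2] − E[τ]. The walk exits at 0 or 147, with P(hit 147 first) = 134/147, so E[X_τ^2] = 147^2 · 134/147 + 0 = 19698. Thus E[τ] = E[X_τ^2] − E[M_τ] = 19698 − 17956 = 1742 = 134(147 − 134) = 1742.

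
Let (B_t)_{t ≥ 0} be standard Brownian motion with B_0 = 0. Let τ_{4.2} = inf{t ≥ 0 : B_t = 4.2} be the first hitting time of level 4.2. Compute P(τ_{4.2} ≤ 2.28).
P(τ_{4.2} ≤ 2.28) = 2(1 − Φ(4.2/√2.28)) = 2(1 − Φ(2.7815)) ≈ 0.0054

By the reflection principle for standard BM, P(τ_b ≤ t) = 2 · P(B_t ≥ b). Since B_t ~ N(0, t), P(B_t ≥ 4.2) = 1 − Φ(4.2/√t) = 1 − Φ(4.2/√2.28) = 1 − Φ(2.7815) ≈ 0.00271. Doubling: P(τ_{4.2} ≤ 2.28) ≈ 2 · 0.00271 = 0.00542 ≈ 0.0054.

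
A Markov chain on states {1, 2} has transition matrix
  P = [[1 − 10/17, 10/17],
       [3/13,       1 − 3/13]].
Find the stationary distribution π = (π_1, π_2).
π_1 = 51/181, π_2 = 130/181

Solve πP = π with π_1 + π_2 = 1. From πP = π: π_1 · (1 − 10/17) + π_2 · 3/13 = π_1 ⇒ π_2 · 3/13 = π_1 · 10/17 ⇒ π_2/π_1 = (10/17)/(3/13) = 130/51. Together with π_1 + π_2 = 1:
  π_1 = (3/13)/(10/17 + 3/13) = (3/13)/(181/221) = 51/181,
  π_2 = (10/17)/(10/17 + 3/13) = (10/17)/(181/221) = 130/181.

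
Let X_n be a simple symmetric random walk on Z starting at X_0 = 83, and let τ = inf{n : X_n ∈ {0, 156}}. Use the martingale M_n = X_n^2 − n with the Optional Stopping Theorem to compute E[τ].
E[τ] = 6059

M_n = X_n^2 − n is a martingale (since E[X_{n+1}^2 | F_n] = X_n^2 + 1). By OST (τ has finite mean in a bounded region), E[M_τ] = E[M_0] = X_0^2 − 0 = 83^2 = 6889. Also E[M_τ] = E[X_τ^2] − E[τ]. The walk exits at 0 or 156, with P(hit 156 first) = 83/156, so E[X_τ^2] = 156^2 · 83/156 + 0 = 12948. Thus E[τ] = E[X_τ^2] − E[M_τ] = 12948 − 6889 = 6059 = 83(156 − 83) = 6059.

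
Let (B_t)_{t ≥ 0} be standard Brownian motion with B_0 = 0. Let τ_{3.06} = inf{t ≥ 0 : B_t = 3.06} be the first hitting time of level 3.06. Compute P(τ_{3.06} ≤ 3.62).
P(τ_{3.06} ≤ 3.62) = 2(1 − Φ(3.06/√3.62)) = 2(1 − Φ(1.6083)) ≈ 0.1078

By the reflection principle for standard BM, P(τ_b ≤ t) = 2 · P(B_t ≥ b). Since B_t ~ N(0, t), P(B_t ≥ 3.06) = 1 − Φ(3.06/√t) = 1 − Φ(3.06/√3.62) = 1 − Φ(1.6083) ≈ 0.05388. Doubling: P(τ_{3.06} ≤ 3.62) ≈ 2 · 0.05388 = 0.10776 ≈ 0.1078.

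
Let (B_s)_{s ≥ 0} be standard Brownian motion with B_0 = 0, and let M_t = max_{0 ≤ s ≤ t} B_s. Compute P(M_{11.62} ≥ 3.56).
P(M_{11.62} ≥ 3.56) = 2·P(B_{11.62} ≥ 3.56) = 2(1 − Φ(3.56/√11.62)) ≈ 0.2963

By the reflection principle for Brownian motion, P(M_t ≥ a) = 2 · P(B_t ≥ a) for a ≥ 0. Since B_t ~ N(0, t), P(B_t ≥ 3.56) = 1 − Φ(3.56/√t) = 1 − Φ(3.56/√11.62) = 1 − Φ(1.0444). So
  P(M_{11.62} ≥ 3.56) = 2(1 − Φ(1.0444)) ≈ 0.2963.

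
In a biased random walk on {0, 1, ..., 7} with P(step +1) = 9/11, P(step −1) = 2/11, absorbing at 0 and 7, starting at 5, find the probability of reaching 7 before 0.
P(hit 7 before 0) = (1 − (2/9)^5) / (1 − (2/9)^7) = 682911/683263

Let u_k denote P(reach 7 before 0 | start at k). Boundary: u_0 = 0, u_7 = 1. Recurrence: u_k = 9/11·u_{k+1} + 2/11·u_{k-1} for 1 ≤ k ≤ 6. Try u_k = A + B·r^k with r = q/p = (2/11)/(9/11) = 2/9. Substitution satisfies the recurrence; boundary conditions give:
  u_k = (1 − r^k) / (1 − r^N) = (1 − (2/9)^5) / (1 − (2/9)^7) = 682911/683263.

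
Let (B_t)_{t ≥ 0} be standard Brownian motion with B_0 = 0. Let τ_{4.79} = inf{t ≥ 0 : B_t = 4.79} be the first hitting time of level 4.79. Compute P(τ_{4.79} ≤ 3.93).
P(τ_{4.79} ≤ 3.93) = 2(1 − Φ(4.79/√3.93)) = 2(1 − Φ(2.4162)) ≈ 0.0157

By the reflection principle for standard BM, P(τ_b ≤ t) = 2 · P(B_t ≥ b). Since B_t ~ N(0, t), P(B_t ≥ 4.79) = 1 − Φ(4.79/√t) = 1 − Φ(4.79/√3.93) = 1 − Φ(2.4162) ≈ 0.00784. Doubling: P(τ_{4.79} ≤ 3.93) ≈ 2 · 0.00784 = 0.01568 ≈ 0.0157.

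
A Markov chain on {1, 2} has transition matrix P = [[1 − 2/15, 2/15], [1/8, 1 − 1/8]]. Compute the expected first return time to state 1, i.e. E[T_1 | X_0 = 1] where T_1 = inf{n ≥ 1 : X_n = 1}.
E[T_1 | X_0 = 1] = 1/π_1 = 31/15

For an irreducible recurrent Markov chain with stationary distribution π, E[T_i | X_0 = i] = 1/π_i (Kac's formula). Here π_1 = (1/8)/(2/15 + 1/8) = (1/8)/(31/120) = 15/31, so E[T_1 | X_0 = 1] = 1/π_1 = (2/15 + 1/8)/(1/8) = (31/120)/(1/8) = 31/15.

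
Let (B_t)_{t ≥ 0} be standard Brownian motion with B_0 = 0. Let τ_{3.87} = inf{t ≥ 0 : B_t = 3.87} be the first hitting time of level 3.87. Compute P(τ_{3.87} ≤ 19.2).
P(τ_{3.87} ≤ 19.2) = 2(1 − Φ(3.87/√19.2)) = 2(1 − Φ(0.8832)) ≈ 0.3771

By the reflection principle for standard BM, P(τ_b ≤ t) = 2 · P(B_t ≥ b). Since B_t ~ N(0, t), P(B_t ≥ 3.87) = 1 − Φ(3.87/√t) = 1 − Φ(3.87/√19.2) = 1 − Φ(0.8832) ≈ 0.18856. Doubling: P(τ_{3.87} ≤ 19.2) ≈ 2 · 0.18856 = 0.37712 ≈ 0.3771.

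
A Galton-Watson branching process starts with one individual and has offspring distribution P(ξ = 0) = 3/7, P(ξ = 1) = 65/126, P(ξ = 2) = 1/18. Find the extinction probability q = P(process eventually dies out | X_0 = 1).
q = 1

Mean offspring μ = 0·3/7 + 1·65/126 + 2·1/18 = 79/126 ≤ 1. For μ ≤ 1 with offspring not concentrated at 1, the Galton-Watson process goes extinct almost surely, so q = 1.
(Algebraic check: The pgf is f(s) = 3/7 + 65/126·s + 1/18·s². The extinction probability q is the smallest fixed point of f in [0, 1]. Setting s = f(s):
  1/18·s² + (65/126 − 1)·s + 3/7 = 0
  1/18·s² − (3/7 + 1/18)·s + 3/7 = 0
which factors as (s − 1)·(1/18·s − 3/7) = 0, giving roots s = 1 and s = (3/7)/(1/18) = 54/7. Since 54/7 ≥ 1, the smallest root in [0, 1] is s = 1.)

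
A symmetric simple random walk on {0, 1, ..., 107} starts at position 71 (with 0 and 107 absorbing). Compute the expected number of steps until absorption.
E[τ | X_0 = 71] = 2556

Let v_k = E[τ | X_0 = k]. Boundary: v_0 = v_107 = 0. Recurrence: v_k = 1 + (v_{k-1} + v_{k+1})/2 for 1 ≤ k ≤ 106. The particular solution to v_k − (v_{k-1} + v_{k+1})/2 = 1 is v_k = −k^2. Adding homogeneous solution A + B k and matching boundaries gives v_k = k (107 − k). Substituting k = 71: v_71 = 71 · 36 = 2556.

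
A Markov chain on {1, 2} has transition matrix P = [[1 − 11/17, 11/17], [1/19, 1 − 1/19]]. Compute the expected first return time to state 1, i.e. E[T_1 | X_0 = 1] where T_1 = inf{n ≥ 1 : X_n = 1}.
E[T_1 | X_0 = 1] = 1/π_1 = 226/17

For an irreducible recurrent Markov chain with stationary distribution π, E[T_i | X_0 = i] = 1/π_i (Kac's formula). Here π_1 = (1/19)/(11/17 + 1/19) = (1/19)/(226/323) = 17/226, so E[T_1 | X_0 = 1] = 1/π_1 = (11/17 + 1/19)/(1/19) = (226/323)/(1/19) = 226/17.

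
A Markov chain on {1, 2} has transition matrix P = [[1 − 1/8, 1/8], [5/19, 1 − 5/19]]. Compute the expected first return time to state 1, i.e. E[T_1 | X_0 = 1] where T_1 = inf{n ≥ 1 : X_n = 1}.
E[T_1 | X_0 = 1] = 1/π_1 = 59/40

For an irreducible recurrent Markov chain with stationary distribution π, E[T_i | X_0 = i] = 1/π_i (Kac's formula). Here π_1 = (5/19)/(1/8 + 5/19) = (5/19)/(59/152) = 40/59, so E[T_1 | X_0 = 1] = 1/π_1 = (1/8 + 5/19)/(5/19) = (59/152)/(5/19) = 59/40.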